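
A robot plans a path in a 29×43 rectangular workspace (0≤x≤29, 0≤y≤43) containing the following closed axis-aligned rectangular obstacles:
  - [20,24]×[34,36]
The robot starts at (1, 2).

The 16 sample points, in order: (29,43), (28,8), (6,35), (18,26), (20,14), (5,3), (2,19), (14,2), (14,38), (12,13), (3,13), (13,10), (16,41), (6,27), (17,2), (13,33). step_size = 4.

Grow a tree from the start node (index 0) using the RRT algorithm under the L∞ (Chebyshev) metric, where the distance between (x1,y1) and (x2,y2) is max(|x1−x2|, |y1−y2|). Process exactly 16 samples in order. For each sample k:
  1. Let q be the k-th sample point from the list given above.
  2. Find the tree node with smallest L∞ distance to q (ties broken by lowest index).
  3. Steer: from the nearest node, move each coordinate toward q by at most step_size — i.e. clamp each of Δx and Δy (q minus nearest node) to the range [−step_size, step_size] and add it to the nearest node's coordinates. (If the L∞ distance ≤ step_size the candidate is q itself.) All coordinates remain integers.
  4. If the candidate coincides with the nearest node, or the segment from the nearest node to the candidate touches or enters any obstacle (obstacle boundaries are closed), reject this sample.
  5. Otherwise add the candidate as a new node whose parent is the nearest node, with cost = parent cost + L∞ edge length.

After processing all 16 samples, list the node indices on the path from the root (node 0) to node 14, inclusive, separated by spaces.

Path: 0 1 2 3 4 9 14

1. q=(29,43) nearest=0 d=41 new=(5,6) → add node 1 parent=0 cost=4
2. q=(28,8) nearest=1 d=23 new=(9,8) → add node 2 parent=1 cost=8
3. q=(6,35) nearest=2 d=27 new=(6,12) → add node 3 parent=2 cost=12
4. q=(18,26) nearest=3 d=14 new=(10,16) → add node 4 parent=3 cost=16
5. q=(20,14) nearest=4 d=10 new=(14,14) → add node 5 parent=4 cost=20
6. q=(5,3) nearest=1 d=3 new=(5,3) → add node 6 parent=1 cost=7
7. q=(2,19) nearest=3 d=7 new=(2,16) → add node 7 parent=3 cost=16
8. q=(14,2) nearest=2 d=6 new=(13,4) → add node 8 parent=2 cost=12
9. q=(14,38) nearest=4 d=22 new=(14,20) → add node 9 parent=4 cost=20
10. q=(12,13) nearest=5 d=2 new=(12,13) → add node 10 parent=5 cost=22
11. q=(3,13) nearest=3 d=3 new=(3,13) → add node 11 parent=3 cost=15
12. q=(13,10) nearest=10 d=3 new=(13,10) → add node 12 parent=10 cost=25
13. q=(16,41) nearest=9 d=21 new=(16,24) → add node 13 parent=9 cost=24
14. q=(6,27) nearest=9 d=8 new=(10,24) → add node 14 parent=9 cost=24
15. q=(17,2) nearest=8 d=4 new=(17,2) → add node 15 parent=8 cost=16
16. q=(13,33) nearest=13 d=9 new=(13,28) → add node 16 parent=13 cost=28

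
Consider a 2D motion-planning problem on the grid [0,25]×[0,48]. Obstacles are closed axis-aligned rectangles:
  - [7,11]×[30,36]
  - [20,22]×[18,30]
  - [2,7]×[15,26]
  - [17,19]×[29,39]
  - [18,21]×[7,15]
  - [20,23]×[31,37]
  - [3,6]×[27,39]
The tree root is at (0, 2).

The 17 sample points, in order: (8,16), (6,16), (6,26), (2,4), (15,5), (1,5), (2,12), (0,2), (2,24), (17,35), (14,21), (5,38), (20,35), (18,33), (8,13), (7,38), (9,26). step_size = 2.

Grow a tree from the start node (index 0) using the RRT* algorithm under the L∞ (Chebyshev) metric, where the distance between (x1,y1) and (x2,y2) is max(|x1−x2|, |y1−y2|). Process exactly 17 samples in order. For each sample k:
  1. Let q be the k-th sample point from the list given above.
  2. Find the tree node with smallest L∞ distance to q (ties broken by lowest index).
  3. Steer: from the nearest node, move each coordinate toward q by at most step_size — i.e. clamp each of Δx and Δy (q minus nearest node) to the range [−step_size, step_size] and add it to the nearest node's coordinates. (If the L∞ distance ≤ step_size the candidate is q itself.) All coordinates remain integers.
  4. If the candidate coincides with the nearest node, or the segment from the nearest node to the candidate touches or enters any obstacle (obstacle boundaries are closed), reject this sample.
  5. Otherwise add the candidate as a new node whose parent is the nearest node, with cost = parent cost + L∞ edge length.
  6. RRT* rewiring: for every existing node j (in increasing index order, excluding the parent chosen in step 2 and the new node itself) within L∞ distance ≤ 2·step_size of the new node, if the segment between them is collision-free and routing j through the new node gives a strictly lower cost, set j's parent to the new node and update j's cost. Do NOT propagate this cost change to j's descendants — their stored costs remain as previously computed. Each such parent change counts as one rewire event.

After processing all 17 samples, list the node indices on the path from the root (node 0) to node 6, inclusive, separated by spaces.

1. q=(8,16) nearest=0 d=14 new=(2,4) → add node 1 parent=0 cost=2
2. q=(6,16) nearest=1 d=12 new=(4,6) → add node 2 parent=1 cost=4
3. q=(6,26) nearest=2 d=20 new=(6,8) → add node 3 parent=2 cost=6
4. q=(2,4) nearest=1 d=0 → coincident, reject
5. q=(15,5) nearest=3 d=9 new=(8,6) → add node 4 parent=3 cost=8
6. q=(1,5) nearest=1 d=1 new=(1,5) → add node 5 parent=1 cost=3
7. q=(2,12) nearest=3 d=4 new=(4,10) → add node 6 parent=3 cost=8
8. q=(0,2) nearest=0 d=0 → coincident, reject
9. q=(2,24) nearest=6 d=14 new=(2,12) → add node 7 parent=6 cost=10
10. q=(17,35) nearest=7 d=23 new=(4,14) → add node 8 parent=7 cost=12
11. q=(14,21) nearest=8 d=10 new=(6,16) → blocked by [2,7]×[15,26], reject
12. q=(5,38) nearest=8 d=24 new=(5,16) → blocked by [2,7]×[15,26], reject
13. q=(20,35) nearest=8 d=21 new=(6,16) → blocked by [2,7]×[15,26], reject
14. q=(18,33) nearest=8 d=19 new=(6,16) → blocked by [2,7]×[15,26], reject
15. q=(8,13) nearest=6 d=4 new=(6,12) → add node 9 parent=6 cost=10
16. q=(7,38) nearest=8 d=24 new=(6,16) → blocked by [2,7]×[15,26], reject
17. q=(9,26) nearest=8 d=12 new=(6,16) → blocked by [2,7]×[15,26], reject

Path: 0 1 2 3 6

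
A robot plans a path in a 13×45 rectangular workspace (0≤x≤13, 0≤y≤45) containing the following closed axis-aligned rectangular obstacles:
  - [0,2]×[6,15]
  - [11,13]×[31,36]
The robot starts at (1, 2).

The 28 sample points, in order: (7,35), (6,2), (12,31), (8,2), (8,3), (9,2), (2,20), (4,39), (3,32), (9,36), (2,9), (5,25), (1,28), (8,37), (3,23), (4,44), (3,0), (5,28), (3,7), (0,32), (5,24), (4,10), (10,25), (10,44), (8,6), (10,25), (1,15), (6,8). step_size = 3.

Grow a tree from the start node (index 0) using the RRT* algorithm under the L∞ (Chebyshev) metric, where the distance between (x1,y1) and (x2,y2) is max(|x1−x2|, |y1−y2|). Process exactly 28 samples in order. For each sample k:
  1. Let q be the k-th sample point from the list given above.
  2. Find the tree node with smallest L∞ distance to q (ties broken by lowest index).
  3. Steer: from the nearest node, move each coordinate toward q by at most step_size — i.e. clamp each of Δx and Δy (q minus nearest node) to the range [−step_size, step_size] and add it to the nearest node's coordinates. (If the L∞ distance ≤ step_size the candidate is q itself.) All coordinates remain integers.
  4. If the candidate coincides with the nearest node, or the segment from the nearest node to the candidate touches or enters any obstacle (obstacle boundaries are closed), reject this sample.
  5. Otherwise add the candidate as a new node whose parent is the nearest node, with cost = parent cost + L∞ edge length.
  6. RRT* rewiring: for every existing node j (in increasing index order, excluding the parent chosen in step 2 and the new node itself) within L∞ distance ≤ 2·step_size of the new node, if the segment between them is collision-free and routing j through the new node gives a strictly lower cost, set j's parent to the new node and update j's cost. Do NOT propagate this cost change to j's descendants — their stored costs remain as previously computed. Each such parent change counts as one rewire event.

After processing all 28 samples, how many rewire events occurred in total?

Rewire events: 6

1. q=(7,35) nearest=0 d=33 new=(4,5) → add node 1 parent=0 cost=3
2. q=(6,2) nearest=1 d=3 new=(6,2) → add node 2 parent=1 cost=6
3. q=(12,31) nearest=1 d=26 new=(7,8) → add node 3 parent=1 cost=6
4. q=(8,2) nearest=2 d=2 new=(8,2) → add node 4 parent=2 cost=8
5. q=(8,3) nearest=4 d=1 new=(8,3) → add node 5 parent=4 cost=9
6. q=(9,2) nearest=4 d=1 new=(9,2) → add node 6 parent=4 cost=9
7. q=(2,20) nearest=3 d=12 new=(4,11) → add node 7 parent=3 cost=9
8. q=(4,39) nearest=7 d=28 new=(4,14) → add node 8 parent=7 cost=12
9. q=(3,32) nearest=8 d=18 new=(3,17) → add node 9 parent=8 cost=15
10. q=(9,36) nearest=9 d=19 new=(6,20) → add node 10 parent=9 cost=18
11. q=(2,9) nearest=7 d=2 new=(2,9) → blocked by [0,2]×[6,15], reject
12. q=(5,25) nearest=10 d=5 new=(5,23) → add node 11 parent=10 cost=21
13. q=(1,28) nearest=11 d=5 new=(2,26) → add node 12 parent=11 cost=24
14. q=(8,37) nearest=12 d=11 new=(5,29) → add node 13 parent=12 cost=27
15. q=(3,23) nearest=11 d=2 new=(3,23) → add node 14 parent=11 cost=23
16. q=(4,44) nearest=13 d=15 new=(4,32) → add node 15 parent=13 cost=30
17. q=(3,0) nearest=0 d=2 new=(3,0) → add node 16 parent=0 cost=2; rewire 2→16 (5<6); rewire 4→16 (7<8); rewire 5→16 (7<9); rewire 6→16 (8<9)
18. q=(5,28) nearest=13 d=1 new=(5,28) → add node 17 parent=13 cost=28
19. q=(3,7) nearest=1 d=2 new=(3,7) → add node 18 parent=1 cost=5
20. q=(0,32) nearest=15 d=4 new=(1,32) → add node 19 parent=15 cost=33
21. q=(5,24) nearest=11 d=1 new=(5,24) → add node 20 parent=11 cost=22; rewire 17→20 (26<28)
22. q=(4,10) nearest=7 d=1 new=(4,10) → add node 21 parent=7 cost=10
23. q=(10,25) nearest=10 d=5 new=(9,23) → add node 22 parent=10 cost=21
24. q=(10,44) nearest=15 d=12 new=(7,35) → add node 23 parent=15 cost=33
25. q=(8,6) nearest=3 d=2 new=(8,6) → add node 24 parent=3 cost=8
26. q=(10,25) nearest=22 d=2 new=(10,25) → add node 25 parent=22 cost=23
27. q=(1,15) nearest=9 d=2 new=(1,15) → blocked by [0,2]×[6,15], reject
28. q=(6,8) nearest=3 d=1 new=(6,8) → add node 26 parent=3 cost=7; rewire 21→26 (9<10)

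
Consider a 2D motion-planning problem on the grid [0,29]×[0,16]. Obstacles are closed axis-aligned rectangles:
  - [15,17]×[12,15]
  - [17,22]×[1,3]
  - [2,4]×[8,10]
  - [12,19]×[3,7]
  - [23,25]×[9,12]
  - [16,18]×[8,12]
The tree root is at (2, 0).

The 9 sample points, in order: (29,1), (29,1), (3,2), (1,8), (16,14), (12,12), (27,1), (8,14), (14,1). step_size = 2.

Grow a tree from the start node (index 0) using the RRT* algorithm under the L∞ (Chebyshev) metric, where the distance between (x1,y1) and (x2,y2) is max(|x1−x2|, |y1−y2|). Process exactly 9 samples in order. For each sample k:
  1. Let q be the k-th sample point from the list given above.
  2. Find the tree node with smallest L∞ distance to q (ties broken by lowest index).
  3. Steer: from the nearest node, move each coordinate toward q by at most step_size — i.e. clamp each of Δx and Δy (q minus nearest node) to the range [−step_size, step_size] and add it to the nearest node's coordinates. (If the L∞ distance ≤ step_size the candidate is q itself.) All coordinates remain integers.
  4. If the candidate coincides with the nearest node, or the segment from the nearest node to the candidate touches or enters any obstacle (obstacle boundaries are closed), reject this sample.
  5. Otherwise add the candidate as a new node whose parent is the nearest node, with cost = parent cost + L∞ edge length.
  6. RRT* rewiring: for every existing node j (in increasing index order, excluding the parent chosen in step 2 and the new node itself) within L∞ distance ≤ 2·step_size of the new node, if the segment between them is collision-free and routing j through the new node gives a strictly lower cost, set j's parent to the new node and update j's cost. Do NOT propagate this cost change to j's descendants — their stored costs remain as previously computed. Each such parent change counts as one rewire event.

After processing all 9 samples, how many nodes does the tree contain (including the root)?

Node count: 10

1. q=(29,1) nearest=0 d=27 new=(4,1) → add node 1 parent=0 cost=2
2. q=(29,1) nearest=1 d=25 new=(6,1) → add node 2 parent=1 cost=4
3. q=(3,2) nearest=1 d=1 new=(3,2) → add node 3 parent=1 cost=3
4. q=(1,8) nearest=3 d=6 new=(1,4) → add node 4 parent=3 cost=5
5. q=(16,14) nearest=1 d=13 new=(6,3) → add node 5 parent=1 cost=4
6. q=(12,12) nearest=5 d=9 new=(8,5) → add node 6 parent=5 cost=6
7. q=(27,1) nearest=6 d=19 new=(10,3) → add node 7 parent=6 cost=8
8. q=(8,14) nearest=6 d=9 new=(8,7) → add node 8 parent=6 cost=8
9. q=(14,1) nearest=7 d=4 new=(12,1) → add node 9 parent=7 cost=10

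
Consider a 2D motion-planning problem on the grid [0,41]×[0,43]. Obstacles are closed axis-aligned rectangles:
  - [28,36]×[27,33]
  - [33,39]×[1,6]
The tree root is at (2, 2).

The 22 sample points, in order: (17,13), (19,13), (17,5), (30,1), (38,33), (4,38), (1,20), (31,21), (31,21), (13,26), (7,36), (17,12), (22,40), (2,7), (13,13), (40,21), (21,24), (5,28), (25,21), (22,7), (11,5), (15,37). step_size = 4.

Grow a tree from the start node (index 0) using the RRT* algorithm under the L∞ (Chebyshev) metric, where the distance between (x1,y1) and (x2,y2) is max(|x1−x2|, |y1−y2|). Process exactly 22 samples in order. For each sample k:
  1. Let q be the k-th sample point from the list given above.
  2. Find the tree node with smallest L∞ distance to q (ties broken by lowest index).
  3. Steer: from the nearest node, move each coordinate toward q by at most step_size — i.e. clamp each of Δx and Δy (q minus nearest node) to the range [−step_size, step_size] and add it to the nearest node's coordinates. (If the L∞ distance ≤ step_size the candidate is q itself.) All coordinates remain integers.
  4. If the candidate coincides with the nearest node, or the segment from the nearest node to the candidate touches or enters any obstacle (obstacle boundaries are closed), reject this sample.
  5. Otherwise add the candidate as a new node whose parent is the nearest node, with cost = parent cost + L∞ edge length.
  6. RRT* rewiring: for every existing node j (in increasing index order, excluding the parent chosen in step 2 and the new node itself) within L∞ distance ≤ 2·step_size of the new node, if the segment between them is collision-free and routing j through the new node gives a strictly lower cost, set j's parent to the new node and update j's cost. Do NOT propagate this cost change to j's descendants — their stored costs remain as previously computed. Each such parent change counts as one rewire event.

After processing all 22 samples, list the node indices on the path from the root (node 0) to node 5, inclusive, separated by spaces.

1. q=(17,13) nearest=0 d=15 new=(6,6) → add node 1 parent=0 cost=4
2. q=(19,13) nearest=1 d=13 new=(10,10) → add node 2 parent=1 cost=8
3. q=(17,5) nearest=2 d=7 new=(14,6) → add node 3 parent=2 cost=12
4. q=(30,1) nearest=3 d=16 new=(18,2) → add node 4 parent=3 cost=16
5. q=(38,33) nearest=3 d=27 new=(18,10) → add node 5 parent=3 cost=16
6. q=(4,38) nearest=2 d=28 new=(6,14) → add node 6 parent=2 cost=12
7. q=(1,20) nearest=6 d=6 new=(2,18) → add node 7 parent=6 cost=16
8. q=(31,21) nearest=5 d=13 new=(22,14) → add node 8 parent=5 cost=20
9. q=(31,21) nearest=8 d=9 new=(26,18) → add node 9 parent=8 cost=24
10. q=(13,26) nearest=7 d=11 new=(6,22) → add node 10 parent=7 cost=20
11. q=(7,36) nearest=10 d=14 new=(7,26) → add node 11 parent=10 cost=24
12. q=(17,12) nearest=5 d=2 new=(17,12) → add node 12 parent=5 cost=18
13. q=(22,40) nearest=11 d=15 new=(11,30) → add node 13 parent=11 cost=28
14. q=(2,7) nearest=1 d=4 new=(2,7) → add node 14 parent=1 cost=8
15. q=(13,13) nearest=2 d=3 new=(13,13) → add node 15 parent=2 cost=11; rewire 12→15 (15<18)
16. q=(40,21) nearest=9 d=14 new=(30,21) → add node 16 parent=9 cost=28
17. q=(21,24) nearest=9 d=6 new=(22,22) → add node 17 parent=9 cost=28
18. q=(5,28) nearest=11 d=2 new=(5,28) → add node 18 parent=11 cost=26
19. q=(25,21) nearest=9 d=3 new=(25,21) → add node 19 parent=9 cost=27
20. q=(22,7) nearest=5 d=4 new=(22,7) → add node 20 parent=5 cost=20
21. q=(11,5) nearest=3 d=3 new=(11,5) → add node 21 parent=3 cost=15
22. q=(15,37) nearest=13 d=7 new=(15,34) → add node 22 parent=13 cost=32

Path: 0 1 2 3 5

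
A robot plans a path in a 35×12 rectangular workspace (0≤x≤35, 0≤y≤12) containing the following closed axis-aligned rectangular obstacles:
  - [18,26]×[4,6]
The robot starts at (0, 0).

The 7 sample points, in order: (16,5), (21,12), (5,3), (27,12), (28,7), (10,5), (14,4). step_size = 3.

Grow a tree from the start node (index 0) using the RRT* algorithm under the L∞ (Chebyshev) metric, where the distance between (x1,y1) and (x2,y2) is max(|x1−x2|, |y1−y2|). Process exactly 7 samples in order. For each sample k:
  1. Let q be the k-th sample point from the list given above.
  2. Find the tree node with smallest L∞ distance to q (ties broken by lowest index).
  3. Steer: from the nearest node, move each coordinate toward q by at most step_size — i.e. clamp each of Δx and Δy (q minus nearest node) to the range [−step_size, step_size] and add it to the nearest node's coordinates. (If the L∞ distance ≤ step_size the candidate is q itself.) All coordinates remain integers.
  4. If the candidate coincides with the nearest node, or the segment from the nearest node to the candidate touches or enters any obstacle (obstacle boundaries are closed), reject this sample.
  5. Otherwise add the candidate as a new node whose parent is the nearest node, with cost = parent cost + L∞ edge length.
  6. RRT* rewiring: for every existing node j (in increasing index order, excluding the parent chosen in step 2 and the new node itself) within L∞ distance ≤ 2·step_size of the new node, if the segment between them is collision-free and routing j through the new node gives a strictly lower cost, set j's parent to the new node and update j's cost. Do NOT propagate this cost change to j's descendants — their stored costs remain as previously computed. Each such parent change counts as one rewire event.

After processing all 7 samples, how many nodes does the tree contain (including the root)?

Node count: 8

1. q=(16,5) nearest=0 d=16 new=(3,3) → add node 1 parent=0 cost=3
2. q=(21,12) nearest=1 d=18 new=(6,6) → add node 2 parent=1 cost=6
3. q=(5,3) nearest=1 d=2 new=(5,3) → add node 3 parent=1 cost=5
4. q=(27,12) nearest=2 d=21 new=(9,9) → add node 4 parent=2 cost=9
5. q=(28,7) nearest=4 d=19 new=(12,7) → add node 5 parent=4 cost=12
6. q=(10,5) nearest=5 d=2 new=(10,5) → add node 6 parent=5 cost=14
7. q=(14,4) nearest=5 d=3 new=(14,4) → add node 7 parent=5 cost=15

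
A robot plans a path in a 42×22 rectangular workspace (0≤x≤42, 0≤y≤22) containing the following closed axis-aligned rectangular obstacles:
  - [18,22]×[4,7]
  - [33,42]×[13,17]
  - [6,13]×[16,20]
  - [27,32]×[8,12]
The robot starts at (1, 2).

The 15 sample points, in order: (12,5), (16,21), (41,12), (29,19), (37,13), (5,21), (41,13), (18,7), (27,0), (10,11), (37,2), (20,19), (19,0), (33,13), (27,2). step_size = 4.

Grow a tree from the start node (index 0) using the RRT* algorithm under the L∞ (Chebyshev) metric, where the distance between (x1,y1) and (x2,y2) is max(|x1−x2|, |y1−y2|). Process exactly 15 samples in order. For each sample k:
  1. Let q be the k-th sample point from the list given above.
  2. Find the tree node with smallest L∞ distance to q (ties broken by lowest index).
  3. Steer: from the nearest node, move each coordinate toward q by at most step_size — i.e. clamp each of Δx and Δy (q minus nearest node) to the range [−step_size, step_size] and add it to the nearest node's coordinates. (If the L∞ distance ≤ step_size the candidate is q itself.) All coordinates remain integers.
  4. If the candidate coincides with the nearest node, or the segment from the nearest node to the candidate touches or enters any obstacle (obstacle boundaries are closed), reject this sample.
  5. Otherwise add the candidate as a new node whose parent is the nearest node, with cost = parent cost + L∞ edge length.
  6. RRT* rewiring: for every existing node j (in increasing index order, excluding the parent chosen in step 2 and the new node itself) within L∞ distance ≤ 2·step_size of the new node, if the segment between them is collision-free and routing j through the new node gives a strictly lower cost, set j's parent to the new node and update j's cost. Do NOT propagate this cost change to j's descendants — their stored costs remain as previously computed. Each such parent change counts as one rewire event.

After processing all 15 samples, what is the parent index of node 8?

1. q=(12,5) nearest=0 d=11 new=(5,5) → add node 1 parent=0 cost=4
2. q=(16,21) nearest=1 d=16 new=(9,9) → add node 2 parent=1 cost=8
3. q=(41,12) nearest=2 d=32 new=(13,12) → add node 3 parent=2 cost=12
4. q=(29,19) nearest=3 d=16 new=(17,16) → add node 4 parent=3 cost=16
5. q=(37,13) nearest=4 d=20 new=(21,13) → add node 5 parent=4 cost=20
6. q=(5,21) nearest=3 d=9 new=(9,16) → blocked by [6,13]×[16,20], reject
7. q=(41,13) nearest=5 d=20 new=(25,13) → add node 6 parent=5 cost=24
8. q=(18,7) nearest=3 d=5 new=(17,8) → add node 7 parent=3 cost=16
9. q=(27,0) nearest=7 d=10 new=(21,4) → blocked by [18,22]×[4,7], reject
10. q=(10,11) nearest=2 d=2 new=(10,11) → add node 8 parent=2 cost=10
11. q=(37,2) nearest=6 d=12 new=(29,9) → blocked by [27,32]×[8,12], reject
12. q=(20,19) nearest=4 d=3 new=(20,19) → add node 9 parent=4 cost=19
13. q=(19,0) nearest=7 d=8 new=(19,4) → blocked by [18,22]×[4,7], reject
14. q=(33,13) nearest=6 d=8 new=(29,13) → add node 10 parent=6 cost=28
15. q=(27,2) nearest=7 d=10 new=(21,4) → blocked by [18,22]×[4,7], reject

Parent of node 8: 2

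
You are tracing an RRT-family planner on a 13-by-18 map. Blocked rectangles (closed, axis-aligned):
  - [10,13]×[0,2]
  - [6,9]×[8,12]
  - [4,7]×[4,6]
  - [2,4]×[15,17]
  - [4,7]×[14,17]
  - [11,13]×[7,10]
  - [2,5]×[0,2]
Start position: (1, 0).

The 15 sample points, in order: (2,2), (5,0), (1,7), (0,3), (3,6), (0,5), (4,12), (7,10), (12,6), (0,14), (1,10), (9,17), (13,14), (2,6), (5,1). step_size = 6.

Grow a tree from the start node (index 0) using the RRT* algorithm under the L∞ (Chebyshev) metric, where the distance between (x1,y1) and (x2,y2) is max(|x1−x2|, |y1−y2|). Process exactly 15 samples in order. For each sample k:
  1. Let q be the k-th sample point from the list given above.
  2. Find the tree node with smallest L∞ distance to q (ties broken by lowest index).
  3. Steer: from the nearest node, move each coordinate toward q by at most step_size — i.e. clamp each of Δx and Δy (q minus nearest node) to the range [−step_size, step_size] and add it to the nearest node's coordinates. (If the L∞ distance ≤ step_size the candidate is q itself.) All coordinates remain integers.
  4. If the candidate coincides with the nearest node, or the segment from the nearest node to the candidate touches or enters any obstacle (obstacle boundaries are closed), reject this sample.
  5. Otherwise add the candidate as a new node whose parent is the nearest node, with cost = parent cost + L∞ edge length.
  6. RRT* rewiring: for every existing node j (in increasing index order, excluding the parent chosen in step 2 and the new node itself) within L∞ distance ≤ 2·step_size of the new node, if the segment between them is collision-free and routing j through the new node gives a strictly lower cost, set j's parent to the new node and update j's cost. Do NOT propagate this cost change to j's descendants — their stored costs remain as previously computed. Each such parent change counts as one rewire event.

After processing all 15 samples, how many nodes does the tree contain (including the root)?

1. q=(2,2) nearest=0 d=2 new=(2,2) → blocked by [2,5]×[0,2], reject
2. q=(5,0) nearest=0 d=4 new=(5,0) → blocked by [2,5]×[0,2], reject
3. q=(1,7) nearest=0 d=7 new=(1,6) → add node 1 parent=0 cost=6
4. q=(0,3) nearest=0 d=3 new=(0,3) → add node 2 parent=0 cost=3
5. q=(3,6) nearest=1 d=2 new=(3,6) → add node 3 parent=1 cost=8
6. q=(0,5) nearest=1 d=1 new=(0,5) → add node 4 parent=1 cost=7
7. q=(4,12) nearest=1 d=6 new=(4,12) → add node 5 parent=1 cost=12
8. q=(7,10) nearest=5 d=3 new=(7,10) → blocked by [6,9]×[8,12], reject
9. q=(12,6) nearest=5 d=8 new=(10,6) → blocked by [6,9]×[8,12], reject
10. q=(0,14) nearest=5 d=4 new=(0,14) → add node 6 parent=5 cost=16
11. q=(1,10) nearest=5 d=3 new=(1,10) → add node 7 parent=5 cost=15
12. q=(9,17) nearest=5 d=5 new=(9,17) → blocked by [4,7]×[14,17], reject
13. q=(13,14) nearest=5 d=9 new=(10,14) → add node 8 parent=5 cost=18
14. q=(2,6) nearest=1 d=1 new=(2,6) → add node 9 parent=1 cost=7; rewire 6→9 (15<16); rewire 7→9 (11<15)
15. q=(5,1) nearest=0 d=4 new=(5,1) → blocked by [2,5]×[0,2], reject

Node count: 10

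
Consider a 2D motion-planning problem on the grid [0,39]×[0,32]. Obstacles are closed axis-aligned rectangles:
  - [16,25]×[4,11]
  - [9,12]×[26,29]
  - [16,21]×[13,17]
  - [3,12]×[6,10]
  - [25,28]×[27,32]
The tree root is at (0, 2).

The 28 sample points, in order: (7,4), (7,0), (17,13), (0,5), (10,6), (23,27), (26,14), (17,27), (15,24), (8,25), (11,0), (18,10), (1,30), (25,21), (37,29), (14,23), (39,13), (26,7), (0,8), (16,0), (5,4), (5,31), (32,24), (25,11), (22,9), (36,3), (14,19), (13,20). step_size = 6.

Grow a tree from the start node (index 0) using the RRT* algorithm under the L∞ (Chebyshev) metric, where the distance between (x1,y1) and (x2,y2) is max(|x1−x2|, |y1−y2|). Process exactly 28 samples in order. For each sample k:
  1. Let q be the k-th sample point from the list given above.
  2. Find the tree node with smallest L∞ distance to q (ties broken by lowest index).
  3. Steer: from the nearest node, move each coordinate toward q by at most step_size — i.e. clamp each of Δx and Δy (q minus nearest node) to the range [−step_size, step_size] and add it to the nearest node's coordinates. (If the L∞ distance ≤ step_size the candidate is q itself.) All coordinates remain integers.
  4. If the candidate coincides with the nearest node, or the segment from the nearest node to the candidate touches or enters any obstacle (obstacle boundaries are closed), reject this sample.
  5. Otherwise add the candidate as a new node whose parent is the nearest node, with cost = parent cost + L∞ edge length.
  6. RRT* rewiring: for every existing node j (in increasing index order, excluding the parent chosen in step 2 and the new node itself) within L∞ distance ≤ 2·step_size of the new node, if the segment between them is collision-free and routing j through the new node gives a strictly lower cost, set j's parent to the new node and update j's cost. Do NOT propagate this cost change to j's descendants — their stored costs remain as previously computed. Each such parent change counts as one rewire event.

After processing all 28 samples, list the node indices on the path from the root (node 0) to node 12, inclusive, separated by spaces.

Path: 0 1 12

1. q=(7,4) nearest=0 d=7 new=(6,4) → add node 1 parent=0 cost=6
2. q=(7,0) nearest=1 d=4 new=(7,0) → add node 2 parent=1 cost=10
3. q=(17,13) nearest=1 d=11 new=(12,10) → blocked by [3,12]×[6,10], reject
4. q=(0,5) nearest=0 d=3 new=(0,5) → add node 3 parent=0 cost=3
5. q=(10,6) nearest=1 d=4 new=(10,6) → blocked by [3,12]×[6,10], reject
6. q=(23,27) nearest=1 d=23 new=(12,10) → blocked by [3,12]×[6,10], reject
7. q=(26,14) nearest=2 d=19 new=(13,6) → add node 4 parent=2 cost=16
8. q=(17,27) nearest=4 d=21 new=(17,12) → blocked by [16,25]×[4,11], reject
9. q=(15,24) nearest=4 d=18 new=(15,12) → add node 5 parent=4 cost=22
10. q=(8,25) nearest=5 d=13 new=(9,18) → add node 6 parent=5 cost=28
11. q=(11,0) nearest=2 d=4 new=(11,0) → add node 7 parent=2 cost=14
12. q=(18,10) nearest=5 d=3 new=(18,10) → blocked by [16,25]×[4,11], reject
13. q=(1,30) nearest=6 d=12 new=(3,24) → add node 8 parent=6 cost=34
14. q=(25,21) nearest=5 d=10 new=(21,18) → blocked by [16,21]×[13,17], reject
15. q=(37,29) nearest=5 d=22 new=(21,18) → blocked by [16,21]×[13,17], reject
16. q=(14,23) nearest=6 d=5 new=(14,23) → add node 9 parent=6 cost=33
17. q=(39,13) nearest=5 d=24 new=(21,13) → blocked by [16,21]×[13,17], reject
18. q=(26,7) nearest=5 d=11 new=(21,7) → blocked by [16,25]×[4,11], reject
19. q=(0,8) nearest=3 d=3 new=(0,8) → add node 10 parent=3 cost=6; rewire 6→10 (16<28)
20. q=(16,0) nearest=7 d=5 new=(16,0) → add node 11 parent=7 cost=19
21. q=(5,4) nearest=1 d=1 new=(5,4) → add node 12 parent=1 cost=7; rewire 4→12 (15<16); rewire 7→12 (13<14); rewire 11→12 (18<19)
22. q=(5,31) nearest=8 d=7 new=(5,30) → add node 13 parent=8 cost=40
23. q=(32,24) nearest=5 d=17 new=(21,18) → blocked by [16,21]×[13,17], reject
24. q=(25,11) nearest=5 d=10 new=(21,11) → blocked by [16,25]×[4,11], reject
25. q=(22,9) nearest=5 d=7 new=(21,9) → blocked by [16,25]×[4,11], reject
26. q=(36,3) nearest=11 d=20 new=(22,3) → add node 14 parent=11 cost=24
27. q=(14,19) nearest=9 d=4 new=(14,19) → add node 15 parent=9 cost=37
28. q=(13,20) nearest=15 d=1 new=(13,20) → add node 16 parent=15 cost=38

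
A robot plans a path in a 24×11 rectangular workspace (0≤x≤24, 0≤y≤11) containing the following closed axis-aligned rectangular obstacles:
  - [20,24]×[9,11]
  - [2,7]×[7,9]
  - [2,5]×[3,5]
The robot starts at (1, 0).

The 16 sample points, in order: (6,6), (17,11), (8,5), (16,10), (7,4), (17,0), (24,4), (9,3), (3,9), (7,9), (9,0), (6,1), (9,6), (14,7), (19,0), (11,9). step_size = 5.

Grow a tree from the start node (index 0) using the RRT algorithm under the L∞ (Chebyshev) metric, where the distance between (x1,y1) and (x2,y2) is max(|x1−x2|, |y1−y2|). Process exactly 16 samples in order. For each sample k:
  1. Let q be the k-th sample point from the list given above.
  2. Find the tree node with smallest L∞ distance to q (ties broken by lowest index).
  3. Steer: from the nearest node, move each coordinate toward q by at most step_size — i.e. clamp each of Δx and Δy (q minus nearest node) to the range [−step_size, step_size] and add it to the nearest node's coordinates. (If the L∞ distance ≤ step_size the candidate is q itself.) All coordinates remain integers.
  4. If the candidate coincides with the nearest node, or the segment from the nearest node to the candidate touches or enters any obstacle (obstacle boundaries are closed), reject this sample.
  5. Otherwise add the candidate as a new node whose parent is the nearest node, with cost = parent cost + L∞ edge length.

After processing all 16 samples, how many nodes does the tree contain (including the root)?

Node count: 10

1. q=(6,6) nearest=0 d=6 new=(6,5) → blocked by [2,5]×[3,5], reject
2. q=(17,11) nearest=0 d=16 new=(6,5) → blocked by [2,5]×[3,5], reject
3. q=(8,5) nearest=0 d=7 new=(6,5) → blocked by [2,5]×[3,5], reject
4. q=(16,10) nearest=0 d=15 new=(6,5) → blocked by [2,5]×[3,5], reject
5. q=(7,4) nearest=0 d=6 new=(6,4) → blocked by [2,5]×[3,5], reject
6. q=(17,0) nearest=0 d=16 new=(6,0) → add node 1 parent=0 cost=5
7. q=(24,4) nearest=1 d=18 new=(11,4) → add node 2 parent=1 cost=10
8. q=(9,3) nearest=2 d=2 new=(9,3) → add node 3 parent=2 cost=12
9. q=(3,9) nearest=3 d=6 new=(4,8) → blocked by [2,7]×[7,9], reject
10. q=(7,9) nearest=2 d=5 new=(7,9) → blocked by [2,7]×[7,9], reject
11. q=(9,0) nearest=1 d=3 new=(9,0) → add node 4 parent=1 cost=8
12. q=(6,1) nearest=1 d=1 new=(6,1) → add node 5 parent=1 cost=6
13. q=(9,6) nearest=2 d=2 new=(9,6) → add node 6 parent=2 cost=12
14. q=(14,7) nearest=2 d=3 new=(14,7) → add node 7 parent=2 cost=13
15. q=(19,0) nearest=7 d=7 new=(19,2) → add node 8 parent=7 cost=18
16. q=(11,9) nearest=6 d=3 new=(11,9) → add node 9 parent=6 cost=15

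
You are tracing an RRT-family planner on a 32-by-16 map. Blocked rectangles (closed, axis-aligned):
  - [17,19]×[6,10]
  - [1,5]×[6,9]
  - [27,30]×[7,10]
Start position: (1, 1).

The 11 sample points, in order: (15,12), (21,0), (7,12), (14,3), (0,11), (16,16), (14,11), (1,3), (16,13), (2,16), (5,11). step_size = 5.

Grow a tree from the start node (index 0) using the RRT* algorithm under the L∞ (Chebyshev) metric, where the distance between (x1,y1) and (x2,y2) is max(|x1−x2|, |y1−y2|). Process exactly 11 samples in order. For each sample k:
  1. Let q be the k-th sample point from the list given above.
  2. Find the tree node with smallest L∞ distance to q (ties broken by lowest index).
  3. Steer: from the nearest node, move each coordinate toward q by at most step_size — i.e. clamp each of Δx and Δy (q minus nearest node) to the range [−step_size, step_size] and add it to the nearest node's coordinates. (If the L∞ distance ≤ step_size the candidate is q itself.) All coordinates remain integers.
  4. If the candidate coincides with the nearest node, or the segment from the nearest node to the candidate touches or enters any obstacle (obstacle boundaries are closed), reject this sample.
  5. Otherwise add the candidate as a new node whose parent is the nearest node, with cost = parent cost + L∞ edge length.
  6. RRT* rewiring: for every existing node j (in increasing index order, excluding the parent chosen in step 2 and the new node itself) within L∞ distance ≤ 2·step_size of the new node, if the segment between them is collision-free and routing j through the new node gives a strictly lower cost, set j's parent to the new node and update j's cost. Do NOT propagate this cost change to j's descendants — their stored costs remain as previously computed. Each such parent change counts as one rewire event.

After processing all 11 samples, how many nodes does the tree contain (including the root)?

1. q=(15,12) nearest=0 d=14 new=(6,6) → add node 1 parent=0 cost=5
2. q=(21,0) nearest=1 d=15 new=(11,1) → add node 2 parent=1 cost=10
3. q=(7,12) nearest=1 d=6 new=(7,11) → add node 3 parent=1 cost=10
4. q=(14,3) nearest=2 d=3 new=(14,3) → add node 4 parent=2 cost=13
5. q=(0,11) nearest=1 d=6 new=(1,11) → blocked by [1,5]×[6,9], reject
6. q=(16,16) nearest=3 d=9 new=(12,16) → add node 5 parent=3 cost=15
7. q=(14,11) nearest=5 d=5 new=(14,11) → add node 6 parent=5 cost=20
8. q=(1,3) nearest=0 d=2 new=(1,3) → add node 7 parent=0 cost=2
9. q=(16,13) nearest=6 d=2 new=(16,13) → add node 8 parent=6 cost=22
10. q=(2,16) nearest=3 d=5 new=(2,16) → add node 9 parent=3 cost=15
11. q=(5,11) nearest=3 d=2 new=(5,11) → add node 10 parent=3 cost=12

Node count: 11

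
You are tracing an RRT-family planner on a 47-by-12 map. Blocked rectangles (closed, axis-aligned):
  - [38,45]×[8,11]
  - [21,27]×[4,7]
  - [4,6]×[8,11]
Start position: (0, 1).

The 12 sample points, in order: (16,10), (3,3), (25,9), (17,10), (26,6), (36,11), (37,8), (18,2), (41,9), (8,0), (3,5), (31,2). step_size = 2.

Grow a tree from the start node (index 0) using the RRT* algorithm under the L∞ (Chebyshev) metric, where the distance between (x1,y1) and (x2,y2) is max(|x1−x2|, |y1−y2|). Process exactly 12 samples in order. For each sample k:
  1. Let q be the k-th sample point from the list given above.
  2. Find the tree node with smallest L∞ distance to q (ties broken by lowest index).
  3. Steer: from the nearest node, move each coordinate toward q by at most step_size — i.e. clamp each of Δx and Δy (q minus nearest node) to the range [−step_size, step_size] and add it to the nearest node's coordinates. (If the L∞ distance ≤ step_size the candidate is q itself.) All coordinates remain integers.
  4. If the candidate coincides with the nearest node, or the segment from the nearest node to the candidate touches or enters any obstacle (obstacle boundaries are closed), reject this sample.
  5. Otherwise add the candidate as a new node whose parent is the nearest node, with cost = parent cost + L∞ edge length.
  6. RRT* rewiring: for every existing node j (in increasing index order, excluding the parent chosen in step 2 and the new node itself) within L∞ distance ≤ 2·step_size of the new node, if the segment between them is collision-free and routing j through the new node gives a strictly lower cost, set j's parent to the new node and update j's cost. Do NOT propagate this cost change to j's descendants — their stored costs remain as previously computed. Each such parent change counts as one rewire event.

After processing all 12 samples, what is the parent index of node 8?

Parent of node 8: 7

1. q=(16,10) nearest=0 d=16 new=(2,3) → add node 1 parent=0 cost=2
2. q=(3,3) nearest=1 d=1 new=(3,3) → add node 2 parent=1 cost=3
3. q=(25,9) nearest=2 d=22 new=(5,5) → add node 3 parent=2 cost=5
4. q=(17,10) nearest=3 d=12 new=(7,7) → add node 4 parent=3 cost=7
5. q=(26,6) nearest=4 d=19 new=(9,6) → add node 5 parent=4 cost=9
6. q=(36,11) nearest=5 d=27 new=(11,8) → add node 6 parent=5 cost=11
7. q=(37,8) nearest=6 d=26 new=(13,8) → add node 7 parent=6 cost=13
8. q=(18,2) nearest=7 d=6 new=(15,6) → add node 8 parent=7 cost=15
9. q=(41,9) nearest=8 d=26 new=(17,8) → add node 9 parent=8 cost=17
10. q=(8,0) nearest=2 d=5 new=(5,1) → add node 10 parent=2 cost=5
11. q=(3,5) nearest=1 d=2 new=(3,5) → add node 11 parent=1 cost=4
12. q=(31,2) nearest=9 d=14 new=(19,6) → add node 12 parent=9 cost=19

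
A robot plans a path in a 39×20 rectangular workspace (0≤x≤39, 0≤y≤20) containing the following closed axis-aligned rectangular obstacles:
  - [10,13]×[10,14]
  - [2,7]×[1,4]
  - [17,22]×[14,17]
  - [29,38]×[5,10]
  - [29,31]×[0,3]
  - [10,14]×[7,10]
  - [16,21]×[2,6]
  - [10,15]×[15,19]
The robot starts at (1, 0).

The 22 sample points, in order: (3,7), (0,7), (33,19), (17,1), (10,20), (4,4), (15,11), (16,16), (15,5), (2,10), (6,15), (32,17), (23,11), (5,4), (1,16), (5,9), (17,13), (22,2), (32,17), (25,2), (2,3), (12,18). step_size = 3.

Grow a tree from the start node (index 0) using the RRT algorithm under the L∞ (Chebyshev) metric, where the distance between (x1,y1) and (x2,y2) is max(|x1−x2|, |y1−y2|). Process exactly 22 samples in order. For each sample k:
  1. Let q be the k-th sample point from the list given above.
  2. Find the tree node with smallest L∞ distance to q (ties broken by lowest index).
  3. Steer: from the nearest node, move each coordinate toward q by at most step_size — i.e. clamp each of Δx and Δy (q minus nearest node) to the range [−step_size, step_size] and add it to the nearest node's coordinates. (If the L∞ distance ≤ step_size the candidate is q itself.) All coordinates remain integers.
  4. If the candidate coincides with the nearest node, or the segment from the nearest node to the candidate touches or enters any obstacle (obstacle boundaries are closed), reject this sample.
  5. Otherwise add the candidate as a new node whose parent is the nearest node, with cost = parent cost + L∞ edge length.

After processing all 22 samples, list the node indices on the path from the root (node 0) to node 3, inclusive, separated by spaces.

Path: 0 1 2 3

1. q=(3,7) nearest=0 d=7 new=(3,3) → blocked by [2,7]×[1,4], reject
2. q=(0,7) nearest=0 d=7 new=(0,3) → add node 1 parent=0 cost=3
3. q=(33,19) nearest=0 d=32 new=(4,3) → blocked by [2,7]×[1,4], reject
4. q=(17,1) nearest=0 d=16 new=(4,1) → blocked by [2,7]×[1,4], reject
5. q=(10,20) nearest=1 d=17 new=(3,6) → add node 2 parent=1 cost=6
6. q=(4,4) nearest=2 d=2 new=(4,4) → blocked by [2,7]×[1,4], reject
7. q=(15,11) nearest=2 d=12 new=(6,9) → add node 3 parent=2 cost=9
8. q=(16,16) nearest=3 d=10 new=(9,12) → add node 4 parent=3 cost=12
9. q=(15,5) nearest=4 d=7 new=(12,9) → blocked by [10,13]×[10,14], reject
10. q=(2,10) nearest=2 d=4 new=(2,9) → add node 5 parent=2 cost=9
11. q=(6,15) nearest=4 d=3 new=(6,15) → add node 6 parent=4 cost=15
12. q=(32,17) nearest=4 d=23 new=(12,15) → blocked by [10,13]×[10,14], reject
13. q=(23,11) nearest=4 d=14 new=(12,11) → blocked by [10,13]×[10,14], reject
14. q=(5,4) nearest=2 d=2 new=(5,4) → blocked by [2,7]×[1,4], reject
15. q=(1,16) nearest=6 d=5 new=(3,16) → add node 7 parent=6 cost=18
16. q=(5,9) nearest=3 d=1 new=(5,9) → add node 8 parent=3 cost=10
17. q=(17,13) nearest=4 d=8 new=(12,13) → blocked by [10,13]×[10,14], reject
18. q=(22,2) nearest=4 d=13 new=(12,9) → blocked by [10,13]×[10,14], reject
19. q=(32,17) nearest=4 d=23 new=(12,15) → blocked by [10,13]×[10,14], reject
20. q=(25,2) nearest=4 d=16 new=(12,9) → blocked by [10,13]×[10,14], reject
21. q=(2,3) nearest=1 d=2 new=(2,3) → blocked by [2,7]×[1,4], reject
22. q=(12,18) nearest=4 d=6 new=(12,15) → blocked by [10,13]×[10,14], reject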